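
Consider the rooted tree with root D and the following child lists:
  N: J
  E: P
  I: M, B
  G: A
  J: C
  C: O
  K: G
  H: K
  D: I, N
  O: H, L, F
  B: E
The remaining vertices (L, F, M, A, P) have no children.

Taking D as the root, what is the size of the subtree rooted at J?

The subtree rooted at J contains: J, C, O, L, F, H, K, G, A — 9 nodes.

9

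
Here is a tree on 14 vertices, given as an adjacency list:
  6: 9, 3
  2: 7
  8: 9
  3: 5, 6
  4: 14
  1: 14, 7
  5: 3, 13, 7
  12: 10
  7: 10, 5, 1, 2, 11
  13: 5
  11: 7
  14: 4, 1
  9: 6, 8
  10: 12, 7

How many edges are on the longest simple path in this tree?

A longest path is 4-14-1-7-5-3-6-9-8, with 8 edges.

8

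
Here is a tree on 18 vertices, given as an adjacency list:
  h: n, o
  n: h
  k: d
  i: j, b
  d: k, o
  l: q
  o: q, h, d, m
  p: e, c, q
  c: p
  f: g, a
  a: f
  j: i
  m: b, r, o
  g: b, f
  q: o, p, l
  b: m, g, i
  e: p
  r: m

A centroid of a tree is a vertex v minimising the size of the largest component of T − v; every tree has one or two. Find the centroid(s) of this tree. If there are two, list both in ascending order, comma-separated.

o

If o is removed the pieces have sizes 8, 5, 2, 2, all ≤ ⌊18/2⌋ = 9.
No neighbour of o does as well, so o is the unique centroid.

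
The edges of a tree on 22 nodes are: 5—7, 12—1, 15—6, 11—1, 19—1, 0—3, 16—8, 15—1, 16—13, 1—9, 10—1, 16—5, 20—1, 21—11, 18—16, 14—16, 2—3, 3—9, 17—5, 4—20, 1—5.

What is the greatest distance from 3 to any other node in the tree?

Distances from 3 peak at 5, attained at 8 (14, 13, 18 also at distance 5).
3 – 9 – 1 – 5 – 16 – 8

5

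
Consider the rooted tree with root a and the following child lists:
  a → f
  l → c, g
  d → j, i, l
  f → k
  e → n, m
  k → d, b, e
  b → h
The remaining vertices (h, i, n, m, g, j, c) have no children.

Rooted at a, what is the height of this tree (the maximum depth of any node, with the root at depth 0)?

A deepest node is c, reached by a → f → k → d → l → c.
That path has 5 edges, so the height is 5.

5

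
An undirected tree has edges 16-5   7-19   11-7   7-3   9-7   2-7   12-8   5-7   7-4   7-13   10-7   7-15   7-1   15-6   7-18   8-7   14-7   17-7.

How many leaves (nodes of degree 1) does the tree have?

15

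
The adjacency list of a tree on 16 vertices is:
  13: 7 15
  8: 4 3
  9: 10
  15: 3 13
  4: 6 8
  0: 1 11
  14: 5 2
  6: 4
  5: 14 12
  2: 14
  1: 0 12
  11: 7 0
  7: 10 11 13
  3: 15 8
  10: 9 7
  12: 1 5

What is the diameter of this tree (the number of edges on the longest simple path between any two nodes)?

13

A longest path is 2 – 14 – 5 – 12 – 1 – 0 – 11 – 7 – 13 – 15 – 3 – 8 – 4 – 6, with 13 edges.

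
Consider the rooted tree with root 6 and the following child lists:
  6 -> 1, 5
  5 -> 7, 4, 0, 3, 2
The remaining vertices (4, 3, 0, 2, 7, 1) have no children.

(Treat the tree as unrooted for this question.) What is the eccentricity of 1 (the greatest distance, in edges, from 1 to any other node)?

The node farthest from 1 is 0 (3, 4, 7, 2 also at distance 3), via 1-6-5-0 — 3 edges.

3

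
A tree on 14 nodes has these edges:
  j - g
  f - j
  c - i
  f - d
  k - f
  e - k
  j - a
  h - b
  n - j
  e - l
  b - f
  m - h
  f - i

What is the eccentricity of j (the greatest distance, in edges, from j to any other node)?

4

A farthest node from j is m (l also at distance 4).
The path j – f – b – h – m has 4 edges.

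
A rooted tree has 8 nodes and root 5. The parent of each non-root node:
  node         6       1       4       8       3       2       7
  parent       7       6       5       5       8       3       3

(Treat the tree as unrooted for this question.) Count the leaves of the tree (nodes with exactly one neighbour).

3

Degree-1 nodes: 1, 2, 4 — 3 of them.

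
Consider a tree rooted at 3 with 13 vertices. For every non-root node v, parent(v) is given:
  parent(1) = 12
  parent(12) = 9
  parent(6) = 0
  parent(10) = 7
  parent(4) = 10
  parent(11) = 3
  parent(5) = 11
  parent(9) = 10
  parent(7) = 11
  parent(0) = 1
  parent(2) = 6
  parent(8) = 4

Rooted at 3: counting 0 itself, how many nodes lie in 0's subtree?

Descendants of 0 (including itself): 0, 6, 2. That's 3.

3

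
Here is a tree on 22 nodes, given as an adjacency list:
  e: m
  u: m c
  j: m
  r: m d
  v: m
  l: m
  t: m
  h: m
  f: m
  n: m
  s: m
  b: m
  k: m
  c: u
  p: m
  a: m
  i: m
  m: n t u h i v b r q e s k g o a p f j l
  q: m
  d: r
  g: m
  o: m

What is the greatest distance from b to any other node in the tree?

3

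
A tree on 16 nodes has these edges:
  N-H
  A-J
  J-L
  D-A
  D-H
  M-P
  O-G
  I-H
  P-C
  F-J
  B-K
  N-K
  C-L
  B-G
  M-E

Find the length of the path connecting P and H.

P – C – L – J – A – D – H: 6 edges.

6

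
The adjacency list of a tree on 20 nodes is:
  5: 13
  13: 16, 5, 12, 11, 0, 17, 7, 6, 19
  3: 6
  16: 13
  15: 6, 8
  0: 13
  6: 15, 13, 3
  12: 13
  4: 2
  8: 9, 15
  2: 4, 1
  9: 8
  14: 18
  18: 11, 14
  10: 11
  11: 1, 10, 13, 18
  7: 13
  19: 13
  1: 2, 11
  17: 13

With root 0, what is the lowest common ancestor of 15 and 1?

15's ancestor chain is 15, 6, 13, 0 and 1's is 1, 11, 13, 0; they first meet at 13.

13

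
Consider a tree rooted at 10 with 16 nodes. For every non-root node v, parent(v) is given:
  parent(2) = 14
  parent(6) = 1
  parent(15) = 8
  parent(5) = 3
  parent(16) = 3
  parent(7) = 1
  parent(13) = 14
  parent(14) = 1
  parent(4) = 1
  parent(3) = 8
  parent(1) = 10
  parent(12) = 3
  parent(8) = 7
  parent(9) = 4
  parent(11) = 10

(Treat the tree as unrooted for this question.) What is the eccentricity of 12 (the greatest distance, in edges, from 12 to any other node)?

6

A farthest node from 12 is 13 (9, 11, 2 also at distance 6).
The path 12-3-8-7-1-14-13 has 6 edges.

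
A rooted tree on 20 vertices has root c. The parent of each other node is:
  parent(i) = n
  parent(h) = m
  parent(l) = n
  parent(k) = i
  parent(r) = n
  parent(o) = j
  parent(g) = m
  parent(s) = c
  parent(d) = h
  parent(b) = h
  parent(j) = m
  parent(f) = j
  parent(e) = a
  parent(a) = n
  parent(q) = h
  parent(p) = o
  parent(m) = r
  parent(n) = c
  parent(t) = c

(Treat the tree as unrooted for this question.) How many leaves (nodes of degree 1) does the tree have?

The leaves are b, d, e, f, g, k, l, p, q, s, t.
That is 11 leaves.

11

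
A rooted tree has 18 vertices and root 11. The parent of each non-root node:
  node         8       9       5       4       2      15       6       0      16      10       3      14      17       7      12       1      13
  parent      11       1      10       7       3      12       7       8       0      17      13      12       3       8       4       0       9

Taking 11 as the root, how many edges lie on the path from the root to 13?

5

11 – 8 – 0 – 1 – 9 – 13 — 5 edges.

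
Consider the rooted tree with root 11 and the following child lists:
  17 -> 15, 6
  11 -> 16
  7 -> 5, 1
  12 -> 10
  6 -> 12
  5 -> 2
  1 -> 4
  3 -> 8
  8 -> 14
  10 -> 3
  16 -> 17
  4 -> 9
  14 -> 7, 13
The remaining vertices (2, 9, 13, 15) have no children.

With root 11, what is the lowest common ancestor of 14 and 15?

14's ancestor chain is 14, 8, 3, 10, 12, 6, 17, 16, 11 and 15's is 15, 17, 16, 11; they first meet at 17.

17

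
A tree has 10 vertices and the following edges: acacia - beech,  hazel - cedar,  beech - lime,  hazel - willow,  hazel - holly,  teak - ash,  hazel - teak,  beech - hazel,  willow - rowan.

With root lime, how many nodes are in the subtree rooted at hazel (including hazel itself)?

The subtree rooted at hazel contains: hazel, willow, teak, cedar, holly, rowan, ash — 7 nodes.

7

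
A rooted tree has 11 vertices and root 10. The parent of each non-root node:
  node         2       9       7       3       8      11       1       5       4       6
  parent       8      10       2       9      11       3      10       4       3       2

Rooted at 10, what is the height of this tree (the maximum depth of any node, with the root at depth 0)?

6

The longest root-to-leaf path is 10-9-3-11-8-2-6 (6 edges).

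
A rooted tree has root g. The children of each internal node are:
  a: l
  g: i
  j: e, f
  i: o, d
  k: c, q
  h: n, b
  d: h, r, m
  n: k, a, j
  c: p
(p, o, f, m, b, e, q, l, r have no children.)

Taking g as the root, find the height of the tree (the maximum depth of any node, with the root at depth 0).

7

A deepest node is p, reached by g–i–d–h–n–k–c–p.
That path has 7 edges, so the height is 7.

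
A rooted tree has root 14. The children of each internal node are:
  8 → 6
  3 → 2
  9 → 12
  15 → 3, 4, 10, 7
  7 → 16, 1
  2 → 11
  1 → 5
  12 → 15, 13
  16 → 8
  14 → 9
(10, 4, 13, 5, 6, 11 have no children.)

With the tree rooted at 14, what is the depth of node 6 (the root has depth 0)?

7

Climbing from 6 to the root: 6–8–16–7–15–12–9–14. That's 7 steps.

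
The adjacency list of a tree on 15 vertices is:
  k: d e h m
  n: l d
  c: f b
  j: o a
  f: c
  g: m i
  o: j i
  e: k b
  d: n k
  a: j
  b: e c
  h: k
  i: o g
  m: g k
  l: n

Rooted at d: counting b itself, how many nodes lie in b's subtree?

b's subtree: {b, c, f}, size 3.

3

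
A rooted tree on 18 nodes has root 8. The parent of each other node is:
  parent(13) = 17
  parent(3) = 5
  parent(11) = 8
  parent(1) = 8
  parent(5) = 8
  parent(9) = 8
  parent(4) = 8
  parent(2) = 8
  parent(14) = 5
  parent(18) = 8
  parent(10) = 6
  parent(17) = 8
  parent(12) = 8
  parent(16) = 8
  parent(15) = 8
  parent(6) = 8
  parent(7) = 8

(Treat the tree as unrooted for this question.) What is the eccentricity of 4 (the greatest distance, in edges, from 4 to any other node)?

Distances from 4 peak at 3, attained at 13 (10, 14, 3 also at distance 3).
4-8-17-13

3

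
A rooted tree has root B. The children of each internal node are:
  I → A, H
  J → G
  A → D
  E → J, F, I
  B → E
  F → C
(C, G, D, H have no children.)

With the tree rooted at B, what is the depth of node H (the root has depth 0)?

3

B → E → I → H — 3 edges.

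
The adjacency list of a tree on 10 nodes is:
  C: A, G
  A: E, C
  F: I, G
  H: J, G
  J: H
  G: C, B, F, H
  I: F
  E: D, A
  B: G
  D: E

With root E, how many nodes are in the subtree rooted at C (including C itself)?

7

C's subtree: {C, G, H, F, B, J, I}, size 7.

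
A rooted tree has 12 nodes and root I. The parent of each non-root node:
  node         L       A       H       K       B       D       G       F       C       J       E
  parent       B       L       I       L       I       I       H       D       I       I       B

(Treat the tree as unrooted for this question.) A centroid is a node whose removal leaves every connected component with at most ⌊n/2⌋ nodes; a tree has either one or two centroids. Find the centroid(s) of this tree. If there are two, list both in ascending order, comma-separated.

I

Removing I splits the tree into components of sizes 5, 2, 2, 1, 1; the largest is 5 ≤ ⌊12/2⌋ = 6.
Every other node leaves some component of size > 6, so the centroid is unique.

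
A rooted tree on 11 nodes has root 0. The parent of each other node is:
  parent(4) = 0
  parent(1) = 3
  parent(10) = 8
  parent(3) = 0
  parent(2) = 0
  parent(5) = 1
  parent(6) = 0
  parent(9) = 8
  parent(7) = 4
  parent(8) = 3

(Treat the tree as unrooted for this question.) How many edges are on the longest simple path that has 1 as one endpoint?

4

A farthest node from 1 is 7.
The path 1-3-0-4-7 has 4 edges.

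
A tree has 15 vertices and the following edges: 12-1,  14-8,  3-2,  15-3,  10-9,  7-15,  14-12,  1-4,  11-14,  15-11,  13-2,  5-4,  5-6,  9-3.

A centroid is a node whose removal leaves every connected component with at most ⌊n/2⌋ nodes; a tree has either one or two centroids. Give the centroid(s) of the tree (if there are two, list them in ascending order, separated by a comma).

11

Removing 11 splits the tree into components of sizes 7, 7; the largest is 7 ≤ ⌊15/2⌋ = 7.
Every other node leaves some component of size > 7, so the centroid is unique.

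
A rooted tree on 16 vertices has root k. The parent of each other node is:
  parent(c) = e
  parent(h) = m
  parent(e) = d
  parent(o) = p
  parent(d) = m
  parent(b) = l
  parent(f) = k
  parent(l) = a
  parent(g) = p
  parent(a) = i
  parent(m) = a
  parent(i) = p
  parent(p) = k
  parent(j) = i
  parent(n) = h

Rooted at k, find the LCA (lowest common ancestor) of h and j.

Ancestors of h (toward the root): h, m, a, i, p, k.
Ancestors of j: j, i, p, k.
The deepest node appearing in both lists is i.

i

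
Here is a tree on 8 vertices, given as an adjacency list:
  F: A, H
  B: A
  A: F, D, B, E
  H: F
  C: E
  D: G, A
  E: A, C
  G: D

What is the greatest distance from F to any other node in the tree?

3

Distances from F peak at 3, attained at C (G also at distance 3).
F–A–E–C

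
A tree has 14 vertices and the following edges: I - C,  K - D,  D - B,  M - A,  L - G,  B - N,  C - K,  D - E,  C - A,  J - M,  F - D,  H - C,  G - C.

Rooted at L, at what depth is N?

6

Path from L to N: L – G – C – K – D – B – N, which has 6 edges.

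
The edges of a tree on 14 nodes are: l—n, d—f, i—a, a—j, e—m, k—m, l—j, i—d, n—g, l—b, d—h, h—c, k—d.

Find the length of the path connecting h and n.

6

The path is h – d – i – a – j – l – n, which has 6 edges.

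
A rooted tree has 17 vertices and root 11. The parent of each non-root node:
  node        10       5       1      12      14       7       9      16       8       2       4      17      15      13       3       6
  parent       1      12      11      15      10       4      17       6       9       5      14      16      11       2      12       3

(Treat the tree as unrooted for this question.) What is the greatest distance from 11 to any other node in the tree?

8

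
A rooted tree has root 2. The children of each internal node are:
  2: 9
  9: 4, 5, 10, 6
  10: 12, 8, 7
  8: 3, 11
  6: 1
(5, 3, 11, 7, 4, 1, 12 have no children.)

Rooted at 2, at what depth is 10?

Path from 2 to 10: 2 – 9 – 10, which has 2 edges.

2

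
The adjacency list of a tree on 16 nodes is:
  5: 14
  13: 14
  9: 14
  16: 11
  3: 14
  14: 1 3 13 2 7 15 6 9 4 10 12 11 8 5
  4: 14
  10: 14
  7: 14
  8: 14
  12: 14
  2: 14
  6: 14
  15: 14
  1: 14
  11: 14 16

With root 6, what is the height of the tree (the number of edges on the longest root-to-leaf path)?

The longest root-to-leaf path is 6-14-11-16 (3 edges).

3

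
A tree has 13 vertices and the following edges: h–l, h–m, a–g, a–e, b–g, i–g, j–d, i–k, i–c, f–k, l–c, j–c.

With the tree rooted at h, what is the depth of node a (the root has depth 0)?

5

Path from h to a: h–l–c–i–g–a, which has 5 edges.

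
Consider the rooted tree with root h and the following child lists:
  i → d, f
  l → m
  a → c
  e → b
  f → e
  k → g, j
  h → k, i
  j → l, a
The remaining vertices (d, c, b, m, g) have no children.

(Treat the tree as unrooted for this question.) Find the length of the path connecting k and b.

5

k - h - i - f - e - b: 5 edges.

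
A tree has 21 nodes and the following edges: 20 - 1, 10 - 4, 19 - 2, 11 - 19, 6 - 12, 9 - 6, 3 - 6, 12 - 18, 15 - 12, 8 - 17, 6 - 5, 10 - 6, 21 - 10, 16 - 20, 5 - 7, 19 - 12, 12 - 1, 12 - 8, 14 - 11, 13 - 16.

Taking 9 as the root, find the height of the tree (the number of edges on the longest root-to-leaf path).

13 sits deepest: 9 – 6 – 12 – 1 – 20 – 16 – 13 — 6 edges from the root.

6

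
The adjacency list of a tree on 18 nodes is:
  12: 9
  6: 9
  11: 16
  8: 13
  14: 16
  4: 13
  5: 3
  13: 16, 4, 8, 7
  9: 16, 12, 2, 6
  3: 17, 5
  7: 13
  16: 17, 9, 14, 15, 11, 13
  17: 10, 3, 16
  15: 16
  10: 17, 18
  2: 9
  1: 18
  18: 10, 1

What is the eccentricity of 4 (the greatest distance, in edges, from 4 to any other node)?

The node farthest from 4 is 1, via 4-13-16-17-10-18-1 — 6 edges.

6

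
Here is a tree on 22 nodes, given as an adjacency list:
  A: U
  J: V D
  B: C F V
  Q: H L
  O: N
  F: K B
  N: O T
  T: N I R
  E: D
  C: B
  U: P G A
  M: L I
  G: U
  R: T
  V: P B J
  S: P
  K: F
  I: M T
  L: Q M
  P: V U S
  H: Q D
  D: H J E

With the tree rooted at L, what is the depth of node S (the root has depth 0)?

7

Climbing from S to the root: S – P – V – J – D – H – Q – L. That's 7 steps.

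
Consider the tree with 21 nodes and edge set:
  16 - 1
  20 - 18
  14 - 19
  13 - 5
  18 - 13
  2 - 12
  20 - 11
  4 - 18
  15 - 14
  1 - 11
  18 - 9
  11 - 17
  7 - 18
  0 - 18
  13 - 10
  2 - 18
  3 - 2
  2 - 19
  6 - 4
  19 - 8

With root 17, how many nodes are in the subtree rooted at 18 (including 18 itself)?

16

Descendants of 18 (including itself): 18, 2, 7, 9, 0, 13, 4, 19, 12, 3, 5, 10, 6, 8, 14, 15. That's 16.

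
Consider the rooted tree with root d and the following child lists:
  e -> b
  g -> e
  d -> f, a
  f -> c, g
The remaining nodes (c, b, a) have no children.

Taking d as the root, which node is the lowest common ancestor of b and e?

e

Ancestors of b (toward the root): b, e, g, f, d.
Ancestors of e: e, g, f, d.
The deepest node appearing in both lists is e.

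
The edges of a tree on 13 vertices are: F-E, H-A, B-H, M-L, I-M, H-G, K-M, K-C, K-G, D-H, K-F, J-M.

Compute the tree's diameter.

A longest path is A – H – G – K – M – I, with 5 edges.

5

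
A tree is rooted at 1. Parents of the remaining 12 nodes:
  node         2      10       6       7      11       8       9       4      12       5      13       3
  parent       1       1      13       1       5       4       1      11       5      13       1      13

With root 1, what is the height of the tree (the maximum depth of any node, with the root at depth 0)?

5

8 sits deepest: 1–13–5–11–4–8 — 5 edges from the root.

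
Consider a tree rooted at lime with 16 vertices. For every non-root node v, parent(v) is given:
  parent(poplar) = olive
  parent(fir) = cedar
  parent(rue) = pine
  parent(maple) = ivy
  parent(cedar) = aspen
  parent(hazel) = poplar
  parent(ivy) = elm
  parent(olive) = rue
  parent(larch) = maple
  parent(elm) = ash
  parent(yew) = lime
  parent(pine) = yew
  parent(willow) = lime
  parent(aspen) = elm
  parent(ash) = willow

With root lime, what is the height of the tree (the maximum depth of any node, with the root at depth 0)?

A deepest node is larch, reached by lime-willow-ash-elm-ivy-maple-larch.
That path has 6 edges, so the height is 6.

6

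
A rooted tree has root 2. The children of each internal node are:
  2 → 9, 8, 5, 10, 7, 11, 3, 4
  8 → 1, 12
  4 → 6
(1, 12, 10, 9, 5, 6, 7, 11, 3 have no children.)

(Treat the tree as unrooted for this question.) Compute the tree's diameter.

BFS from 6 reaches 12 last, at distance 4; BFS from 12 confirms no node is farther.
Path: 6 - 4 - 2 - 8 - 12.

4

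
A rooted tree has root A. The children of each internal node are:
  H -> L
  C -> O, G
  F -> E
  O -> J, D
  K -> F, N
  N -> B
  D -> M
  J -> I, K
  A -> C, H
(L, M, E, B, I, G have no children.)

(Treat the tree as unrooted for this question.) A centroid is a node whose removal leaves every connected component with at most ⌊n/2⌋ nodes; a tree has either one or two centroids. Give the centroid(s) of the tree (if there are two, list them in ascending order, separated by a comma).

O

Delete O: the remaining components have sizes 7, 5, 2. Max 7 ≤ 7, so O is a centroid.
No neighbour of O does as well, so O is the unique centroid.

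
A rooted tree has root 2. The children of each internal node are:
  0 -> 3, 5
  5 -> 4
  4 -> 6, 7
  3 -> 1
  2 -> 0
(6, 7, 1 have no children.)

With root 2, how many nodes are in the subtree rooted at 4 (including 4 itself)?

3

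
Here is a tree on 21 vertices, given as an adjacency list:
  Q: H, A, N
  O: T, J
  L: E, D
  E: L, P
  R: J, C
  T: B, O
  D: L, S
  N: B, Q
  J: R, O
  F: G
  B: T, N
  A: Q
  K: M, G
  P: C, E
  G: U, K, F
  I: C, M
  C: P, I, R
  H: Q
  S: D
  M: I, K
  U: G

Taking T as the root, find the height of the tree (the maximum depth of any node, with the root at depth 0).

The longest root-to-leaf path is T – O – J – R – C – I – M – K – G – U (9 edges).

9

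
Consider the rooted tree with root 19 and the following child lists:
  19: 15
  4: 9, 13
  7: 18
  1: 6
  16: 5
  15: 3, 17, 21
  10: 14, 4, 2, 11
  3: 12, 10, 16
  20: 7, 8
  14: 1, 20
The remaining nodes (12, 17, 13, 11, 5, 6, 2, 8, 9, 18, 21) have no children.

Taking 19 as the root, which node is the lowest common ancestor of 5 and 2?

Path 5→root: 5 16 3 15 19; path 2→root: 2 10 3 15 19.
First common node: 3.

3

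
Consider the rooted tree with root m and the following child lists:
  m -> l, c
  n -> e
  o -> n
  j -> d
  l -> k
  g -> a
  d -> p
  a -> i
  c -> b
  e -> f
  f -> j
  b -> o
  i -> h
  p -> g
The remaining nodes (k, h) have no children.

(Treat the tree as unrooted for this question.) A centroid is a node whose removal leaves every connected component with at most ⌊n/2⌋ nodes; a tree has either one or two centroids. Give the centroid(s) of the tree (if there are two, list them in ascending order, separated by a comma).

If e is removed the pieces have sizes 8, 7, all ≤ ⌊16/2⌋ = 8.
Its neighbour f also leaves a largest component of size 8, so both are centroids.

e, f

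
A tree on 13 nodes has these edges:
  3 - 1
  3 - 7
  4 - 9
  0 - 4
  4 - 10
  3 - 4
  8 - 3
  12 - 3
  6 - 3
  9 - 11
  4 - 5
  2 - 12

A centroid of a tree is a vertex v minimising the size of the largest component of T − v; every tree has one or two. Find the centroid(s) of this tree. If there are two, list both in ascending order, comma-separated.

3

Removing 3 splits the tree into components of sizes 6, 2, 1, 1, 1, 1; the largest is 6 ≤ ⌊13/2⌋ = 6.
Every other node leaves some component of size > 6, so the centroid is unique.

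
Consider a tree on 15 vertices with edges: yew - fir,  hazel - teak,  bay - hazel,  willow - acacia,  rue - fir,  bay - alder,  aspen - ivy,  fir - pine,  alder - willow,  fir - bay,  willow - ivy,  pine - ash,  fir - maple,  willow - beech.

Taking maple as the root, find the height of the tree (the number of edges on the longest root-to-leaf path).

The longest root-to-leaf path is maple → fir → bay → alder → willow → ivy → aspen (6 edges).

6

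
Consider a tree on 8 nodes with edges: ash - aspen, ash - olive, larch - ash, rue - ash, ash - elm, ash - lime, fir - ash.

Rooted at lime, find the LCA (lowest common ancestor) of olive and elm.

Path olive→root: olive ash lime; path elm→root: elm ash lime.
First common node: ash.

ash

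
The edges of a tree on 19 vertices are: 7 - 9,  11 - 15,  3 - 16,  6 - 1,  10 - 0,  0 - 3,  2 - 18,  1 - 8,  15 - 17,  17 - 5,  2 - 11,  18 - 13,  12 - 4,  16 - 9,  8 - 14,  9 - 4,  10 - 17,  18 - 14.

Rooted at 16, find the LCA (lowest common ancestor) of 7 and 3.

7's ancestor chain is 7, 9, 16 and 3's is 3, 16; they first meet at 16.

16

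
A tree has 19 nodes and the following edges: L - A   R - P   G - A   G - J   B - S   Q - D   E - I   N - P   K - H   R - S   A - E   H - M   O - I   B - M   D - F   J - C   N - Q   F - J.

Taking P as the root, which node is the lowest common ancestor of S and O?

P

S's ancestor chain is S, R, P and O's is O, I, E, A, G, J, F, D, Q, N, P; they first meet at P.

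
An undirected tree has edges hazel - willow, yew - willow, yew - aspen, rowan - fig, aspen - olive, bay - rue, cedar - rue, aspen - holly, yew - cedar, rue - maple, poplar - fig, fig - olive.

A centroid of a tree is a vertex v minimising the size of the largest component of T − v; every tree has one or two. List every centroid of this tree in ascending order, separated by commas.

Removing yew splits the tree into components of sizes 6, 4, 2; the largest is 6 ≤ ⌊13/2⌋ = 6.
Every other node leaves some component of size > 6, so the centroid is unique.

yew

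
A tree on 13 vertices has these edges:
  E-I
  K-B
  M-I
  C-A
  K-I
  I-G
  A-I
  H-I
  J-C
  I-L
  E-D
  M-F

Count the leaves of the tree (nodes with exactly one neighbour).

Exactly 7 nodes have a single neighbour: B, D, F, G, H, J, L.

7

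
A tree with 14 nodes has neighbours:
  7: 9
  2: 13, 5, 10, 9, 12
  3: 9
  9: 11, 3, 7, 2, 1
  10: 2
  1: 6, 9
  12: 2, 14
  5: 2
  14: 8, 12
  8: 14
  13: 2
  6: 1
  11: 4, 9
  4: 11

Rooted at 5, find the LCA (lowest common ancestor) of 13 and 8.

2

Ancestors of 13 (toward the root): 13, 2, 5.
Ancestors of 8: 8, 14, 12, 2, 5.
The deepest node appearing in both lists is 2.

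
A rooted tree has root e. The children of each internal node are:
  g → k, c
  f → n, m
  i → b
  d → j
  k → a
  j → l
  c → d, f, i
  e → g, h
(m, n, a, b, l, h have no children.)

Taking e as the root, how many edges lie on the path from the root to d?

e – g – c – d — 3 edges.

3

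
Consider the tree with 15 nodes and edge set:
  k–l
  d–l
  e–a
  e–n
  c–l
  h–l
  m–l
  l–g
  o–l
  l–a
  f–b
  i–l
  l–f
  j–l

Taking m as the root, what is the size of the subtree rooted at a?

3

Descendants of a (including itself): a, e, n. That's 3.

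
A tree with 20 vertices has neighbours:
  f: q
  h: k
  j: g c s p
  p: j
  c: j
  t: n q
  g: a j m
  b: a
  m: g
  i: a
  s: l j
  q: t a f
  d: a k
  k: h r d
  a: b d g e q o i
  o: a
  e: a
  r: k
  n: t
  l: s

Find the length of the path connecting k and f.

Walking from k: k – d – a – q – f. Length 4.

4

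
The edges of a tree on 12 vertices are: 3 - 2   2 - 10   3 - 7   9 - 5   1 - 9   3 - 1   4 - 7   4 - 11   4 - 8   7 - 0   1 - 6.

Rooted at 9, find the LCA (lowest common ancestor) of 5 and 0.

9

Ancestors of 5 (toward the root): 5, 9.
Ancestors of 0: 0, 7, 3, 1, 9.
The deepest node appearing in both lists is 9.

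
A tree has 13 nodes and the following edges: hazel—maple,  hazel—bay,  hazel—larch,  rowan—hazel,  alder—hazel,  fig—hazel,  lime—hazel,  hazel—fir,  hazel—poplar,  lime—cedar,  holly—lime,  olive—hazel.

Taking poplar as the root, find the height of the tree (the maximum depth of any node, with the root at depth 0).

3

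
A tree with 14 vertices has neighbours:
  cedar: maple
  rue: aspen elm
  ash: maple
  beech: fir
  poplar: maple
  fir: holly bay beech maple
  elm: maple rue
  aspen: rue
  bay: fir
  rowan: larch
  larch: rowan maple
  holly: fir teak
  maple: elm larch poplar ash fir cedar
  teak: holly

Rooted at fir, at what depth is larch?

Climbing from larch to the root: larch → maple → fir. That's 2 steps.

2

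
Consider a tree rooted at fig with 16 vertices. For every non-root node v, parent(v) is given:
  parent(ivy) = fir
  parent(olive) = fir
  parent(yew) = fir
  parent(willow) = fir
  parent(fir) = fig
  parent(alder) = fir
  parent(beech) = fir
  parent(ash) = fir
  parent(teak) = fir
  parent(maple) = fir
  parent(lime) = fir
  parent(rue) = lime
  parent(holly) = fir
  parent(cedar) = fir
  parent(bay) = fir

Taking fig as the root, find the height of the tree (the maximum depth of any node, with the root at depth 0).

3

The longest root-to-leaf path is fig → fir → lime → rue (3 edges).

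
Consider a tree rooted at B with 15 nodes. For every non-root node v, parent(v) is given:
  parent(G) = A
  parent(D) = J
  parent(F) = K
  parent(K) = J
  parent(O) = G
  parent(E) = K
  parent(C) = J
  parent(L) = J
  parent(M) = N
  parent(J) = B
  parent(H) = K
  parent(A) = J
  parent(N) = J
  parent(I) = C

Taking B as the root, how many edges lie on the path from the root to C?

Path from B to C: B – J – C, which has 2 edges.

2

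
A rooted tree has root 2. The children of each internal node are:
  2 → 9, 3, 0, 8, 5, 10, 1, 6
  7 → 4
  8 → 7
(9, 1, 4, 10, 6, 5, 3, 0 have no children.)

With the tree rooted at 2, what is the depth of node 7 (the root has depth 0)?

2 → 8 → 7 — 2 edges.

2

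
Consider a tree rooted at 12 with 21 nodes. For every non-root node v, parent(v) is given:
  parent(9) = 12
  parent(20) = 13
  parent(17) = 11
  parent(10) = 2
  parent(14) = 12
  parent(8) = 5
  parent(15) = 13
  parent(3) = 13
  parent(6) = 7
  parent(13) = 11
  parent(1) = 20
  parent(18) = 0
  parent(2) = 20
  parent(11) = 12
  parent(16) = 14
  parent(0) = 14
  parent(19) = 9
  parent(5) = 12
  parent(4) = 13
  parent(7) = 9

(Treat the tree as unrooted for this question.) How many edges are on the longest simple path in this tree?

8

BFS from 10 reaches 6 last, at distance 8; BFS from 6 confirms no node is farther.
Path: 10-2-20-13-11-12-9-7-6.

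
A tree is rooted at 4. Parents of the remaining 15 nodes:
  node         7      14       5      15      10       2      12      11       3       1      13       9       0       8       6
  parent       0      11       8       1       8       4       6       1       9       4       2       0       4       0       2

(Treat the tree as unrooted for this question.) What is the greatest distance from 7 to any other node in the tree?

Distances from 7 peak at 5, attained at 12 (14 also at distance 5).
7 – 0 – 4 – 2 – 6 – 12

5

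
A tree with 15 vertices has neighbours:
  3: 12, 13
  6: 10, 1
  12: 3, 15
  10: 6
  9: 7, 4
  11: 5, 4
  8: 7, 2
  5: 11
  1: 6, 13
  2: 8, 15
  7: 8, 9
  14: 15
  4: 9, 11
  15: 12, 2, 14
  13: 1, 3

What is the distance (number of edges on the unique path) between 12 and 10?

5

The path is 12–3–13–1–6–10, which has 5 edges.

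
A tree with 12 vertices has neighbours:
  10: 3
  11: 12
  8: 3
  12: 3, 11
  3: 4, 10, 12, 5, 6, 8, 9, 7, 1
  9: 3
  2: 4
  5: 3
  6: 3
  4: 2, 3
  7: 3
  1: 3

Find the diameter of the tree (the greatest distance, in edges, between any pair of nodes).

4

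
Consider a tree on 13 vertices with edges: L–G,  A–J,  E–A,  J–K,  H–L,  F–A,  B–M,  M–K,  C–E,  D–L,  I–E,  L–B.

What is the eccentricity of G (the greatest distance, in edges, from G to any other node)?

A farthest node from G is C (I also at distance 8).
The path G – L – B – M – K – J – A – E – C has 8 edges.

8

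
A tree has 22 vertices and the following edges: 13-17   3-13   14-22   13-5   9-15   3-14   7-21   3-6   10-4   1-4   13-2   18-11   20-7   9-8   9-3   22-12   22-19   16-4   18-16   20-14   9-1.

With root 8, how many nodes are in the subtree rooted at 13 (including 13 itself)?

4

The subtree rooted at 13 contains: 13, 2, 5, 17 — 4 nodes.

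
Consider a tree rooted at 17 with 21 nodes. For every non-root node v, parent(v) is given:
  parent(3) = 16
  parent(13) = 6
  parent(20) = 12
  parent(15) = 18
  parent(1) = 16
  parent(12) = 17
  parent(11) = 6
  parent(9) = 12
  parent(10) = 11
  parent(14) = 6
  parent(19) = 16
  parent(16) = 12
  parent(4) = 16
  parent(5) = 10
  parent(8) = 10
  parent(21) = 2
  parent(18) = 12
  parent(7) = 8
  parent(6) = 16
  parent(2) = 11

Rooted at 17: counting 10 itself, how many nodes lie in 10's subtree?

4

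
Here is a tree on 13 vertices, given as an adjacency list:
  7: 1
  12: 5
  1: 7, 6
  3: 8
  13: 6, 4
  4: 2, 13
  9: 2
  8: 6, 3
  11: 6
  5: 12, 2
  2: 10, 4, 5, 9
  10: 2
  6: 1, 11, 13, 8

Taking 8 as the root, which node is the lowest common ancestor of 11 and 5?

11's ancestor chain is 11, 6, 8 and 5's is 5, 2, 4, 13, 6, 8; they first meet at 6.

6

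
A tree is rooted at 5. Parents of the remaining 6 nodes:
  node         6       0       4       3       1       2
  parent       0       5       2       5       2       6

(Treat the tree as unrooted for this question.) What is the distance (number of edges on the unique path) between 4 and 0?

3

The path is 4 - 2 - 6 - 0, which has 3 edges.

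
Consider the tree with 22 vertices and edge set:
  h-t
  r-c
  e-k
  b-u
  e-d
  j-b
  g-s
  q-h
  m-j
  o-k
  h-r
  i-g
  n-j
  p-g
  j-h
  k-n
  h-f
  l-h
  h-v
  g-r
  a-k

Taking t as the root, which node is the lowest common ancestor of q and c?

h

Path q→root: q h t; path c→root: c r h t.
First common node: h.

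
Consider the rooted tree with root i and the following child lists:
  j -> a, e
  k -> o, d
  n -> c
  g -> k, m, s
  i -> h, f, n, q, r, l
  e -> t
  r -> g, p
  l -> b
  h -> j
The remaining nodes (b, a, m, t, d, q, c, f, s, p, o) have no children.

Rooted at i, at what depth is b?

i → l → b — 2 edges.

2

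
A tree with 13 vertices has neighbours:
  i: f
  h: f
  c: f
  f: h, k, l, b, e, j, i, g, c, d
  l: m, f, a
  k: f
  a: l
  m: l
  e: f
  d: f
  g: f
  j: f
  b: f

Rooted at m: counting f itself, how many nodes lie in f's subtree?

f's subtree: {f, c, e, b, g, k, i, d, h, j}, size 10.

10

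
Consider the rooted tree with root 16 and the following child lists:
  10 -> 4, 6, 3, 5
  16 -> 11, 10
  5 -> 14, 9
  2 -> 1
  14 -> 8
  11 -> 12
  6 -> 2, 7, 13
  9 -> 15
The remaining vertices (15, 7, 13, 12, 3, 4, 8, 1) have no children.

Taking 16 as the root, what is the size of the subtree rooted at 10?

10's subtree: {10, 5, 6, 4, 3, 9, 14, 7, 13, 2, 15, 8, 1}, size 13.

13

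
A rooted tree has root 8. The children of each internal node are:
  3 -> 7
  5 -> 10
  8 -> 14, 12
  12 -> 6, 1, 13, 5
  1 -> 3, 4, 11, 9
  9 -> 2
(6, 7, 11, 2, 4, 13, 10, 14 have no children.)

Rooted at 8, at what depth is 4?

Path from 8 to 4: 8–12–1–4, which has 3 edges.

3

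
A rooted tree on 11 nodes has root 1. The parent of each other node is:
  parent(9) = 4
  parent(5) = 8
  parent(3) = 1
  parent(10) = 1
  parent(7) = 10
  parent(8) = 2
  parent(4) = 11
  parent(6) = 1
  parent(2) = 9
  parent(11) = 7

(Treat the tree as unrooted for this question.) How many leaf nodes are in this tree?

Exactly 3 nodes have a single neighbour: 3, 5, 6.

3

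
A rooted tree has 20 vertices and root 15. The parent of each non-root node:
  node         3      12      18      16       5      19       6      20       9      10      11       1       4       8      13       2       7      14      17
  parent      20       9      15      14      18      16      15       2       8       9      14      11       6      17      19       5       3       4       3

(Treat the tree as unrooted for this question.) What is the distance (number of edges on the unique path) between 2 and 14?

6

2–5–18–15–6–4–14: 6 edges.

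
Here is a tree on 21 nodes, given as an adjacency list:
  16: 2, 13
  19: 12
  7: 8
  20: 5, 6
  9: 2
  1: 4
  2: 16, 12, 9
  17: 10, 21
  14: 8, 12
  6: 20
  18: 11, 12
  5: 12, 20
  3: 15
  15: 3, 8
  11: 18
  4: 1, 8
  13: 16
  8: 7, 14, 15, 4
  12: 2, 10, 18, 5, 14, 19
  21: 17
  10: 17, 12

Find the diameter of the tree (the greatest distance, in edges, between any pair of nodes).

BFS from 13 reaches 1 last, at distance 7; BFS from 1 confirms no node is farther.
Path: 13-16-2-12-14-8-4-1.

7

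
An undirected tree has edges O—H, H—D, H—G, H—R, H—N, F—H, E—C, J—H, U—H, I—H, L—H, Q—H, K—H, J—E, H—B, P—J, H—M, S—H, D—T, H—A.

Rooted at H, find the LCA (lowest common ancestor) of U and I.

H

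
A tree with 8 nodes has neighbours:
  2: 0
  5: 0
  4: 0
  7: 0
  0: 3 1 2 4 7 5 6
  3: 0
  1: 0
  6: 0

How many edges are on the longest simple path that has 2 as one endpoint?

A farthest node from 2 is 6 (4, 3, 7, 5, 1 also at distance 2).
The path 2 – 0 – 6 has 2 edges.

2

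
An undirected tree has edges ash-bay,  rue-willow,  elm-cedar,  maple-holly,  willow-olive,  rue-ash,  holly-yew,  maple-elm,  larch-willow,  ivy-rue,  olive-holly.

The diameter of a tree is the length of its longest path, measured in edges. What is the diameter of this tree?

8

Starting from cedar, a farthest node is bay at distance 8.
One longest path: cedar–elm–maple–holly–olive–willow–rue–ash–bay.
So the diameter is 8.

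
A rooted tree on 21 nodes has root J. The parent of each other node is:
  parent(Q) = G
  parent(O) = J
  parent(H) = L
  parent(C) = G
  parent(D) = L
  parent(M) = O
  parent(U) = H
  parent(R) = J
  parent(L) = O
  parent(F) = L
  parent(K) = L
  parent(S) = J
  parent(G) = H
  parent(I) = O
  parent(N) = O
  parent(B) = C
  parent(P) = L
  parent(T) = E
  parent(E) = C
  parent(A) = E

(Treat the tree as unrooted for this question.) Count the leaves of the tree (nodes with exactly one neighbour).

14

Degree-1 nodes: A, B, D, F, I, K, M, N, P, Q, R, S, T, U — 14 of them.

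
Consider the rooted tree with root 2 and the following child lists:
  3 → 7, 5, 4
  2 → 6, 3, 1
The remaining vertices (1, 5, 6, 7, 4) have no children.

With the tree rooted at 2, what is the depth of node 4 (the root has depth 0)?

2

2–3–4 — 2 edges.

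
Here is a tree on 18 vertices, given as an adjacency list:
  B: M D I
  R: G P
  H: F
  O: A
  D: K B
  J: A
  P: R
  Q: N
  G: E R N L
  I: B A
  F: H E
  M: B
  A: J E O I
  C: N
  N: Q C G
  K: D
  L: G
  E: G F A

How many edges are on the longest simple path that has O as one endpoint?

A farthest node from O is C (Q, P, K also at distance 5).
The path O-A-E-G-N-C has 5 edges.

5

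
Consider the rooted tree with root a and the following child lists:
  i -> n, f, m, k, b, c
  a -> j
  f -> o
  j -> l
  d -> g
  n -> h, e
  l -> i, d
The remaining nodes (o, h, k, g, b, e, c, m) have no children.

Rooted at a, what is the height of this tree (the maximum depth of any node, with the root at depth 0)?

5

e sits deepest: a-j-l-i-n-e — 5 edges from the root.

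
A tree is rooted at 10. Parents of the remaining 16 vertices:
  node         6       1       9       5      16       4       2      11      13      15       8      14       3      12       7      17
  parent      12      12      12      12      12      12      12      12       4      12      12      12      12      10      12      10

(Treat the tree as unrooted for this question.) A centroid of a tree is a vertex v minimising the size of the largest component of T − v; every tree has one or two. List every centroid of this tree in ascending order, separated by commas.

12

If 12 is removed the pieces have sizes 2, 2, 1, 1, 1, 1, 1, 1, 1, 1, 1, 1, 1, 1, all ≤ ⌊17/2⌋ = 8.
No neighbour of 12 does as well, so 12 is the unique centroid.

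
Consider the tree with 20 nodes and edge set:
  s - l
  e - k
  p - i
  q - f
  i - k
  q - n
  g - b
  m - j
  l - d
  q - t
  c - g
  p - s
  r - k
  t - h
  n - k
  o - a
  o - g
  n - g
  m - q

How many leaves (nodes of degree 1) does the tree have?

Exactly 9 nodes have a single neighbour: a, b, c, d, e, f, h, j, r.

9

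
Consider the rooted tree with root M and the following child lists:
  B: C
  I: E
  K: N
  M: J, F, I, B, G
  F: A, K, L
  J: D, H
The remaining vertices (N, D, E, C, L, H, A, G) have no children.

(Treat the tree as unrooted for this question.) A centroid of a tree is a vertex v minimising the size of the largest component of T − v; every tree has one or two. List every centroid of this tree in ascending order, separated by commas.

Delete M: the remaining components have sizes 5, 3, 2, 2, 1. Max 5 ≤ 7, so M is a centroid.
No neighbour of M does as well, so M is the unique centroid.

M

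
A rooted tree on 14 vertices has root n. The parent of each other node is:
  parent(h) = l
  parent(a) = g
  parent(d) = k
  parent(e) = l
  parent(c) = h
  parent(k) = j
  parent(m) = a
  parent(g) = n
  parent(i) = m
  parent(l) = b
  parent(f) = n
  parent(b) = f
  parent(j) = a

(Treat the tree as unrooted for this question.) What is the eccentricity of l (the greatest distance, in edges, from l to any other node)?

The node farthest from l is d, via l – b – f – n – g – a – j – k – d — 8 edges.

8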